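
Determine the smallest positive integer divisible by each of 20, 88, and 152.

20 = 2^2 × 5
88 = 2^3 × 11
152 = 2^3 × 19
LCM(20, 88, 152) = 2^3 × 5 × 11 × 19 = 8360.

8360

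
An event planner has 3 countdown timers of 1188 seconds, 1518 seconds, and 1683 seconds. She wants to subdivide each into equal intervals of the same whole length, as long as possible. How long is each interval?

33 seconds

The interval must divide each timer length; the longest such is the gcd.
1188 = 2^2 × 3^3 × 11
1518 = 2 × 3 × 11 × 23
1683 = 3^2 × 11 × 17
gcd(1188, 1518, 1683) = 3 × 11 = 33.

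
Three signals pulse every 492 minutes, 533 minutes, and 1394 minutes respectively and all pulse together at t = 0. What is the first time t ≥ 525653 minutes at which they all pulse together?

Joint pulses occur at multiples of LCM(492, 533, 1394).
492 = 2^2 × 3 × 41
533 = 13 × 41
1394 = 2 × 17 × 41
LCM(492, 533, 1394) = 2^2 × 3 × 13 × 17 × 41 = 108732.
Smallest multiple of 108732 that is ≥ 525653: ⌈525653/108732⌉ × 108732 = 5 × 108732 = 543660.

543660 minutes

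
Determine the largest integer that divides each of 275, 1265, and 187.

275 = 5^2 × 11
1265 = 5 × 11 × 23
187 = 11 × 17
gcd(275, 1265, 187) = 11.

11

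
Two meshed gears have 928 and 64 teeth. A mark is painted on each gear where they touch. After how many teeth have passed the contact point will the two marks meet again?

1856 teeth

They coincide at every common multiple of the periods; the first is the LCM.
928 = 2^5 × 29
64 = 2^6
LCM(928, 64) = 2^6 × 29 = 1856.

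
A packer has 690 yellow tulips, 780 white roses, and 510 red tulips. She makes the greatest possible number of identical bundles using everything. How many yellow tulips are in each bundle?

23

Number of bundles = gcd(690, 780, 510).
690 = 2 × 3 × 5 × 23
780 = 2^2 × 3 × 5 × 13
510 = 2 × 3 × 5 × 17
gcd(690, 780, 510) = 2 × 3 × 5 = 30.
yellow tulips per bundle = 690 / 30 = 23.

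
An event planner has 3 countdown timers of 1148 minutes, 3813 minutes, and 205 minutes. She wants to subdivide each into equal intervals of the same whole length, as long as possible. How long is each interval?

41 minutes

The interval must divide each timer length; the longest such is the gcd.
1148 = 2^2 × 7 × 41
3813 = 3 × 31 × 41
205 = 5 × 41
gcd(1148, 3813, 205) = 41.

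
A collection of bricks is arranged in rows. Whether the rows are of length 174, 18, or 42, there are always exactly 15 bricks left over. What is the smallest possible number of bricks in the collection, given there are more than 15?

N − 15 must be a common multiple of 174, 18, and 42.
174 = 2 × 3 × 29
18 = 2 × 3^2
42 = 2 × 3 × 7
LCM(174, 18, 42) = 2 × 3^2 × 7 × 29 = 3654.
Smallest N > 15 is LCM + 15 = 3654 + 15 = 3669.

3669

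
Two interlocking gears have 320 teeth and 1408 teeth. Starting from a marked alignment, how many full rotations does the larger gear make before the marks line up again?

5 rotations

All finish a whole number of cycles simultaneously at t = LCM of the periods.
320 = 2^6 × 5
1408 = 2^7 × 11
LCM(320, 1408) = 2^7 × 5 × 11 = 7040.
Rotations for period 1408: 7040 / 1408 = 5.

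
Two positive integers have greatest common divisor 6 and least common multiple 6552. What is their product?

For any two positive integers, gcd × lcm = product = 6 × 6552 = 39312.

39312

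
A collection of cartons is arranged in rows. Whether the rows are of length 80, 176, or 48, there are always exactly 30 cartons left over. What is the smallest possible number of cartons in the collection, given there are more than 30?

N − 30 must be a common multiple of 80, 176, and 48.
80 = 2^4 × 5
176 = 2^4 × 11
48 = 2^4 × 3
LCM(80, 176, 48) = 2^4 × 3 × 5 × 11 = 2640.
Smallest N > 30 is LCM + 30 = 2640 + 30 = 2670.

2670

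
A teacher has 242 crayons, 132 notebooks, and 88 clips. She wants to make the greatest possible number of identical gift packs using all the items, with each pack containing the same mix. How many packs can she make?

22 packs

The pack count must divide each quantity, so the greatest is gcd(242, 132, 88).
242 = 2 × 11^2
132 = 2^2 × 3 × 11
88 = 2^3 × 11
gcd(242, 132, 88) = 2 × 11 = 22.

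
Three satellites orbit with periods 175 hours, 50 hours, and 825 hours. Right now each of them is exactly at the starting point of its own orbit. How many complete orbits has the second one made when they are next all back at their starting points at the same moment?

231 orbits

They are all back at their starting positions together after one LCM of the periods.
175 = 5^2 × 7
50 = 2 × 5^2
825 = 3 × 5^2 × 11
LCM(175, 50, 825) = 2 × 3 × 5^2 × 7 × 11 = 11550.
Orbits for period 50: 11550 / 50 = 231.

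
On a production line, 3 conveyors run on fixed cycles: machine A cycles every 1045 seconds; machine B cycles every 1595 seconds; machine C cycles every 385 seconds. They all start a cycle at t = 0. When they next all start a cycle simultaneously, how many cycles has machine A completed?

All finish a whole number of cycles simultaneously at t = LCM of the periods.
1045 = 5 × 11 × 19
1595 = 5 × 11 × 29
385 = 5 × 7 × 11
LCM(1045, 1595, 385) = 5 × 7 × 11 × 19 × 29 = 212135.
Cycles for period 1045: 212135 / 1045 = 203.

203 cycles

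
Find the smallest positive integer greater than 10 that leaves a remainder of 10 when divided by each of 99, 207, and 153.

N − 10 must be a common multiple of 99, 207, and 153.
99 = 3^2 × 11
207 = 3^2 × 23
153 = 3^2 × 17
LCM(99, 207, 153) = 3^2 × 11 × 17 × 23 = 38709.
Smallest N > 10 is LCM + 10 = 38709 + 10 = 38719.

38719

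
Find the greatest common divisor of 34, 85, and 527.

34 = 2 × 17
85 = 5 × 17
527 = 17 × 31
gcd(34, 85, 527) = 17.

17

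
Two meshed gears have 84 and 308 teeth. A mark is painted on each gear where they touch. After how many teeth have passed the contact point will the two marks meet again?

We need the least common multiple of the intervals.
84 = 2^2 × 3 × 7
308 = 2^2 × 7 × 11
LCM(84, 308) = 2^2 × 3 × 7 × 11 = 924.

924 teeth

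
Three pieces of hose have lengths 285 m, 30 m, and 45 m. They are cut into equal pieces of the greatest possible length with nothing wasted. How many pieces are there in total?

Piece length = gcd(285, 30, 45).
285 = 3 × 5 × 19
30 = 2 × 3 × 5
45 = 3^2 × 5
gcd(285, 30, 45) = 3 × 5 = 15.
Total pieces = 285/15 + 30/15 + 45/15 = 19 + 2 + 3 = 24.

24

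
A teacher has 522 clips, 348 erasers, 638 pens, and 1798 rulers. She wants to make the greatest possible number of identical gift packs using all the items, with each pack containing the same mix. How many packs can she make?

58 packs

The pack count must divide each quantity, so the greatest is gcd(522, 348, 638, 1798).
522 = 2 × 3^2 × 29
348 = 2^2 × 3 × 29
638 = 2 × 11 × 29
1798 = 2 × 29 × 31
gcd(522, 348, 638, 1798) = 2 × 29 = 58.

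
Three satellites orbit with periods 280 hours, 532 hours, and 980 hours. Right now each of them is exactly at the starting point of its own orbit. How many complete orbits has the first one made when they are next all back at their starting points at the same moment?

All finish a whole number of cycles simultaneously at t = LCM of the periods.
280 = 2^3 × 5 × 7
532 = 2^2 × 7 × 19
980 = 2^2 × 5 × 7^2
LCM(280, 532, 980) = 2^3 × 5 × 7^2 × 19 = 37240.
Orbits for period 280: 37240 / 280 = 133.

133 orbits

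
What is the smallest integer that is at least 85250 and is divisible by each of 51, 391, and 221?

The integer must be a common multiple of 51, 391, and 221, so a multiple of their LCM.
51 = 3 × 17
391 = 17 × 23
221 = 13 × 17
LCM(51, 391, 221) = 3 × 13 × 17 × 23 = 15249.
Smallest multiple of 15249 that is ≥ 85250: ⌈85250/15249⌉ × 15249 = 6 × 15249 = 91494.

91494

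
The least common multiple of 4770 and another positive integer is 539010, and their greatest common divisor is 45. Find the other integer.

5085

gcd × lcm = product of the two integers, so the other integer is (45 × 539010) / 4770 = 5085.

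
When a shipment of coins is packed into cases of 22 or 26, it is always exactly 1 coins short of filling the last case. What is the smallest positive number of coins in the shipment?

Being 1 short of a full case of size k means N ≡ −1 (mod k), i.e. N + 1 is a multiple of each size.
22 = 2 × 11
26 = 2 × 13
LCM(22, 26) = 2 × 11 × 13 = 286.
Smallest positive N is 286 − 1 = 285.

285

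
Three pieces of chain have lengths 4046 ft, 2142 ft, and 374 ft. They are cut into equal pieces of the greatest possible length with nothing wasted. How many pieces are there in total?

193

Piece length = gcd(4046, 2142, 374).
4046 = 2 × 7 × 17^2
2142 = 2 × 3^2 × 7 × 17
374 = 2 × 11 × 17
gcd(4046, 2142, 374) = 2 × 17 = 34.
Total pieces = 4046/34 + 2142/34 + 374/34 = 119 + 63 + 11 = 193.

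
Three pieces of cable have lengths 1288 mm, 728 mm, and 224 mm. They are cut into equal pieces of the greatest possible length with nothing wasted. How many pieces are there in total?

40

Piece length = gcd(1288, 728, 224).
1288 = 2^3 × 7 × 23
728 = 2^3 × 7 × 13
224 = 2^5 × 7
gcd(1288, 728, 224) = 2^3 × 7 = 56.
Total pieces = 1288/56 + 728/56 + 224/56 = 23 + 13 + 4 = 40.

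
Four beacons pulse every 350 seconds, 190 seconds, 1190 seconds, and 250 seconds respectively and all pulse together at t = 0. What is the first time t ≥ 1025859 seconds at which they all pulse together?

Joint pulses occur at multiples of LCM(350, 190, 1190, 250).
350 = 2 × 5^2 × 7
190 = 2 × 5 × 19
1190 = 2 × 5 × 7 × 17
250 = 2 × 5^3
LCM(350, 190, 1190, 250) = 2 × 5^3 × 7 × 17 × 19 = 565250.
Smallest multiple of 565250 that is ≥ 1025859: ⌈1025859/565250⌉ × 565250 = 2 × 565250 = 1130500.

1130500 seconds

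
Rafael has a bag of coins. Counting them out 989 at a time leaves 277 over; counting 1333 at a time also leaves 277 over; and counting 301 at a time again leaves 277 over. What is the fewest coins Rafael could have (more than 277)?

N − 277 must be a common multiple of 989, 1333, and 301.
989 = 23 × 43
1333 = 31 × 43
301 = 7 × 43
LCM(989, 1333, 301) = 7 × 23 × 31 × 43 = 214613.
Smallest N > 277 is LCM + 277 = 214613 + 277 = 214890.

214890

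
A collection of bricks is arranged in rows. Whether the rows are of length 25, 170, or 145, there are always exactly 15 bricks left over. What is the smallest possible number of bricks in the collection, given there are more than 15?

N − 15 must be a common multiple of 25, 170, and 145.
25 = 5^2
170 = 2 × 5 × 17
145 = 5 × 29
LCM(25, 170, 145) = 2 × 5^2 × 17 × 29 = 24650.
Smallest N > 15 is LCM + 15 = 24650 + 15 = 24665.

24665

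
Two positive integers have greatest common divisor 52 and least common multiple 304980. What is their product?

15858960

For any two positive integers, gcd × lcm = product = 52 × 304980 = 15858960.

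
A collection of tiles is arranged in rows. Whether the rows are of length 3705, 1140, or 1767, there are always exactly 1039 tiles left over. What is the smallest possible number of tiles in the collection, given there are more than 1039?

N − 1039 must be a common multiple of 3705, 1140, and 1767.
3705 = 3 × 5 × 13 × 19
1140 = 2^2 × 3 × 5 × 19
1767 = 3 × 19 × 31
LCM(3705, 1140, 1767) = 2^2 × 3 × 5 × 13 × 19 × 31 = 459420.
Smallest N > 1039 is LCM + 1039 = 459420 + 1039 = 460459.

460459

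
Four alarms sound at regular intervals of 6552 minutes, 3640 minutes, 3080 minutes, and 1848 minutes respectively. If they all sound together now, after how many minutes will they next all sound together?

360360 minutes

We need the least common multiple of the intervals.
6552 = 2^3 × 3^2 × 7 × 13
3640 = 2^3 × 5 × 7 × 13
3080 = 2^3 × 5 × 7 × 11
1848 = 2^3 × 3 × 7 × 11
LCM(6552, 3640, 3080, 1848) = 2^3 × 3^2 × 5 × 7 × 11 × 13 = 360360.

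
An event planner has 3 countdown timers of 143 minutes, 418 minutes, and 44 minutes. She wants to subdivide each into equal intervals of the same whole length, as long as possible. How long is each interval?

11 minutes

The interval must divide each timer length; the longest such is the gcd.
143 = 11 × 13
418 = 2 × 11 × 19
44 = 2^2 × 11
gcd(143, 418, 44) = 11.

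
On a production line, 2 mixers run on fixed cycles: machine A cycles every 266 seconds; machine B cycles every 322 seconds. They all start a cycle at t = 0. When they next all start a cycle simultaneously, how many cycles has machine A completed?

They are all back at their starting positions together after one LCM of the periods.
266 = 2 × 7 × 19
322 = 2 × 7 × 23
LCM(266, 322) = 2 × 7 × 19 × 23 = 6118.
Cycles for period 266: 6118 / 266 = 23.

23 cycles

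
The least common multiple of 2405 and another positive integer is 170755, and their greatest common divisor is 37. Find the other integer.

2627

gcd × lcm = product of the two integers, so the other integer is (37 × 170755) / 2405 = 2627.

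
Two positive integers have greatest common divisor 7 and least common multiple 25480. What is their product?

178360

For any two positive integers, gcd × lcm = product = 7 × 25480 = 178360.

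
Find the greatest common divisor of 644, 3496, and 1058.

46

644 = 2^2 × 7 × 23
3496 = 2^3 × 19 × 23
1058 = 2 × 23^2
gcd(644, 3496, 1058) = 2 × 23 = 46.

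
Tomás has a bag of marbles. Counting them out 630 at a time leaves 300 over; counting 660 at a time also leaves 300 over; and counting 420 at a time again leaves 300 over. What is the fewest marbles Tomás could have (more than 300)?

N − 300 must be a common multiple of 630, 660, and 420.
630 = 2 × 3^2 × 5 × 7
660 = 2^2 × 3 × 5 × 11
420 = 2^2 × 3 × 5 × 7
LCM(630, 660, 420) = 2^2 × 3^2 × 5 × 7 × 11 = 13860.
Smallest N > 300 is LCM + 300 = 13860 + 300 = 14160.

14160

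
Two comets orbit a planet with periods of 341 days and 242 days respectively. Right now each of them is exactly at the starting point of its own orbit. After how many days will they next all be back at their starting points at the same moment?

We need the least common multiple of the intervals.
341 = 11 × 31
242 = 2 × 11^2
LCM(341, 242) = 2 × 11^2 × 31 = 7502.

7502 days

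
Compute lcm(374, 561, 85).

5610

374 = 2 × 11 × 17
561 = 3 × 11 × 17
85 = 5 × 17
LCM(374, 561, 85) = 2 × 3 × 5 × 11 × 17 = 5610.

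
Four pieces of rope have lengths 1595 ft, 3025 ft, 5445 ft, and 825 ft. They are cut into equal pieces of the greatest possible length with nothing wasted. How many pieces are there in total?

Piece length = gcd(1595, 3025, 5445, 825).
1595 = 5 × 11 × 29
3025 = 5^2 × 11^2
5445 = 3^2 × 5 × 11^2
825 = 3 × 5^2 × 11
gcd(1595, 3025, 5445, 825) = 5 × 11 = 55.
Total pieces = 1595/55 + 3025/55 + 5445/55 + 825/55 = 29 + 55 + 99 + 15 = 198.

198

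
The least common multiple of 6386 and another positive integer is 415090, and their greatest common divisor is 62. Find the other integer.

4030

gcd × lcm = product of the two integers, so the other integer is (62 × 415090) / 6386 = 4030.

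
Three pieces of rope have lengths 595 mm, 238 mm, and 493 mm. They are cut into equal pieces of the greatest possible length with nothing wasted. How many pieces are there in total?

Piece length = gcd(595, 238, 493).
595 = 5 × 7 × 17
238 = 2 × 7 × 17
493 = 17 × 29
gcd(595, 238, 493) = 17.
Total pieces = 595/17 + 238/17 + 493/17 = 35 + 14 + 29 = 78.

78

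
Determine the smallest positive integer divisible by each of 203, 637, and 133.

203 = 7 × 29
637 = 7^2 × 13
133 = 7 × 19
LCM(203, 637, 133) = 7^2 × 13 × 19 × 29 = 350987.

350987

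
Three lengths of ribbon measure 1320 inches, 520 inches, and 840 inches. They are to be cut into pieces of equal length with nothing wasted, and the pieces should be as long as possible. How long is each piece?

40 inches

The greatest length dividing all of 1320, 520, and 840 is their gcd.
1320 = 2^3 × 3 × 5 × 11
520 = 2^3 × 5 × 13
840 = 2^3 × 3 × 5 × 7
gcd(1320, 520, 840) = 2^3 × 5 = 40.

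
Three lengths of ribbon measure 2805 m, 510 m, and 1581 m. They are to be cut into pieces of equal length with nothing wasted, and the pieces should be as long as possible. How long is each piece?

Each piece length must divide every original length, so the longest possible is gcd(2805, 510, 1581).
2805 = 3 × 5 × 11 × 17
510 = 2 × 3 × 5 × 17
1581 = 3 × 17 × 31
gcd(2805, 510, 1581) = 3 × 17 = 51.

51 m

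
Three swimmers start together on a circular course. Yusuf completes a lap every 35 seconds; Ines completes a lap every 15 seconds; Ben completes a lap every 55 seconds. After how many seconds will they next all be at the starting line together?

1155 seconds

They coincide at every common multiple of the periods; the first is the LCM.
35 = 5 × 7
15 = 3 × 5
55 = 5 × 11
LCM(35, 15, 55) = 3 × 5 × 7 × 11 = 1155.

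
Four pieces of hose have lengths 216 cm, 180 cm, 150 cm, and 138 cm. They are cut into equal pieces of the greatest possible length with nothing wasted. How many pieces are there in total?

114

Piece length = gcd(216, 180, 150, 138).
216 = 2^3 × 3^3
180 = 2^2 × 3^2 × 5
150 = 2 × 3 × 5^2
138 = 2 × 3 × 23
gcd(216, 180, 150, 138) = 2 × 3 = 6.
Total pieces = 216/6 + 180/6 + 150/6 + 138/6 = 36 + 30 + 25 + 23 = 114.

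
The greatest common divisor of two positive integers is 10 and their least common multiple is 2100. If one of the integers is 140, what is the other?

For two integers, gcd × lcm = product, so the other is (10 × 2100) / 140 = 21000 / 140 = 150.

150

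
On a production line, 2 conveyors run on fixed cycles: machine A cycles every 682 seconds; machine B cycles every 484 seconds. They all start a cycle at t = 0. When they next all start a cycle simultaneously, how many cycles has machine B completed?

They are all back at their starting positions together after one LCM of the periods.
682 = 2 × 11 × 31
484 = 2^2 × 11^2
LCM(682, 484) = 2^2 × 11^2 × 31 = 15004.
Cycles for period 484: 15004 / 484 = 31.

31 cycles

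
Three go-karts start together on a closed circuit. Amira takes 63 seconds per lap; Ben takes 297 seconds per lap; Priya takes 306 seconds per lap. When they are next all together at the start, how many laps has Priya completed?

231 laps

The first common completion time is the LCM of the periods.
63 = 3^2 × 7
297 = 3^3 × 11
306 = 2 × 3^2 × 17
LCM(63, 297, 306) = 2 × 3^3 × 7 × 11 × 17 = 70686.
Laps for period 306: 70686 / 306 = 231.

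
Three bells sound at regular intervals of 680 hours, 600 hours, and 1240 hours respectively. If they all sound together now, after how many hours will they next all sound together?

316200 hours

The first simultaneous occurrence is after LCM of the individual periods.
680 = 2^3 × 5 × 17
600 = 2^3 × 3 × 5^2
1240 = 2^3 × 5 × 31
LCM(680, 600, 1240) = 2^3 × 3 × 5^2 × 17 × 31 = 316200.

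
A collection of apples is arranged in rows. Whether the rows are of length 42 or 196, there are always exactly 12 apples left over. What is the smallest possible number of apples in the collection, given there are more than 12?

600

N − 12 must be a common multiple of 42 and 196.
42 = 2 × 3 × 7
196 = 2^2 × 7^2
LCM(42, 196) = 2^2 × 3 × 7^2 = 588.
Smallest N > 12 is LCM + 12 = 588 + 12 = 600.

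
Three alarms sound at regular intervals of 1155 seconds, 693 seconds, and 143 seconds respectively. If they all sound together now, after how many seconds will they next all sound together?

We need the least common multiple of the intervals.
1155 = 3 × 5 × 7 × 11
693 = 3^2 × 7 × 11
143 = 11 × 13
LCM(1155, 693, 143) = 3^2 × 5 × 7 × 11 × 13 = 45045.

45045 seconds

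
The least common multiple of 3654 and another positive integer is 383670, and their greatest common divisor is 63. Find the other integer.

6615

gcd × lcm = product of the two integers, so the other integer is (63 × 383670) / 3654 = 6615.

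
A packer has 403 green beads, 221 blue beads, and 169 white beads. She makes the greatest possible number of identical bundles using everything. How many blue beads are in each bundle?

17

Number of bundles = gcd(403, 221, 169).
403 = 13 × 31
221 = 13 × 17
169 = 13^2
gcd(403, 221, 169) = 13.
blue beads per bundle = 221 / 13 = 17.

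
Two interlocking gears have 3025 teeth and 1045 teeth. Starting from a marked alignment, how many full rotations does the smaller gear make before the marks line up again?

55 rotations

They are all back at their starting positions together after one LCM of the periods.
3025 = 5^2 × 11^2
1045 = 5 × 11 × 19
LCM(3025, 1045) = 5^2 × 11^2 × 19 = 57475.
Rotations for period 1045: 57475 / 1045 = 55.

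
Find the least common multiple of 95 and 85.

1615

95 = 5 × 19
85 = 5 × 17
LCM(95, 85) = 5 × 17 × 19 = 1615.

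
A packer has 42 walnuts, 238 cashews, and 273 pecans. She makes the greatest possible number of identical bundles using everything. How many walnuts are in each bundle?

6

Number of bundles = gcd(42, 238, 273).
42 = 2 × 3 × 7
238 = 2 × 7 × 17
273 = 3 × 7 × 13
gcd(42, 238, 273) = 7.
walnuts per bundle = 42 / 7 = 6.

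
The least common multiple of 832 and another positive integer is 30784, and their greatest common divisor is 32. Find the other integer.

gcd × lcm = product of the two integers, so the other integer is (32 × 30784) / 832 = 1184.

1184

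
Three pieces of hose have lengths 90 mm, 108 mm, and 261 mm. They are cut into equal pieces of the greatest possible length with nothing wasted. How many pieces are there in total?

51

Piece length = gcd(90, 108, 261).
90 = 2 × 3^2 × 5
108 = 2^2 × 3^3
261 = 3^2 × 29
gcd(90, 108, 261) = 3^2 = 9.
Total pieces = 90/9 + 108/9 + 261/9 = 10 + 12 + 29 = 51.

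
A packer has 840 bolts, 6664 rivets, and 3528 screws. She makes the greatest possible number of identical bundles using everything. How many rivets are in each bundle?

Number of bundles = gcd(840, 6664, 3528).
840 = 2^3 × 3 × 5 × 7
6664 = 2^3 × 7^2 × 17
3528 = 2^3 × 3^2 × 7^2
gcd(840, 6664, 3528) = 2^3 × 7 = 56.
rivets per bundle = 6664 / 56 = 119.

119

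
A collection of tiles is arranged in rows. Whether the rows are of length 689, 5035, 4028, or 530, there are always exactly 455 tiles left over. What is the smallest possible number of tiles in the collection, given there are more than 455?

N − 455 must be a common multiple of 689, 5035, 4028, and 530.
689 = 13 × 53
5035 = 5 × 19 × 53
4028 = 2^2 × 19 × 53
530 = 2 × 5 × 53
LCM(689, 5035, 4028, 530) = 2^2 × 5 × 13 × 19 × 53 = 261820.
Smallest N > 455 is LCM + 455 = 261820 + 455 = 262275.

262275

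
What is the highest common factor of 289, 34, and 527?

17

289 = 17^2
34 = 2 × 17
527 = 17 × 31
gcd(289, 34, 527) = 17.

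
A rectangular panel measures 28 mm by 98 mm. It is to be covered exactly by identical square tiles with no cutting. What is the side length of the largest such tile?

14 mm

The tile side must divide both 28 and 98, so the largest is their gcd.
28 = 2^2 × 7
98 = 2 × 7^2
gcd(28, 98) = 2 × 7 = 14.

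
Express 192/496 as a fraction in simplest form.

12/31

192 = 2^6 × 3
496 = 2^4 × 31
gcd(192, 496) = 2^4 = 16.
Divide numerator and denominator by 16: 192/496 = 12/31.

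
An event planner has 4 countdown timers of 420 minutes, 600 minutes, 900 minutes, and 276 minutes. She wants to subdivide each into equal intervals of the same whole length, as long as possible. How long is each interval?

The interval must divide each timer length; the longest such is the gcd.
420 = 2^2 × 3 × 5 × 7
600 = 2^3 × 3 × 5^2
900 = 2^2 × 3^2 × 5^2
276 = 2^2 × 3 × 23
gcd(420, 600, 900, 276) = 2^2 × 3 = 12.

12 minutes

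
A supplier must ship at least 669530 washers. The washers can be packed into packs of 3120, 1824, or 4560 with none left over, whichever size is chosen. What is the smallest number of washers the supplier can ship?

The number of washers must be a common multiple of 3120, 1824, and 4560, so a multiple of their LCM.
3120 = 2^4 × 3 × 5 × 13
1824 = 2^5 × 3 × 19
4560 = 2^4 × 3 × 5 × 19
LCM(3120, 1824, 4560) = 2^5 × 3 × 5 × 13 × 19 = 118560.
Smallest multiple of 118560 that is ≥ 669530: ⌈669530/118560⌉ × 118560 = 6 × 118560 = 711360.

711360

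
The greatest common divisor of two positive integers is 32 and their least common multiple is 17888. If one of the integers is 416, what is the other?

For two integers, gcd × lcm = product, so the other is (32 × 17888) / 416 = 572416 / 416 = 1376.

1376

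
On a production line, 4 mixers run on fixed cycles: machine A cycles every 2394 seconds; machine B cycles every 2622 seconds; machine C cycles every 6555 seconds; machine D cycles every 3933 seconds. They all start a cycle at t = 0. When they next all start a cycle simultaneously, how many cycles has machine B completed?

All finish a whole number of cycles simultaneously at t = LCM of the periods.
2394 = 2 × 3^2 × 7 × 19
2622 = 2 × 3 × 19 × 23
6555 = 3 × 5 × 19 × 23
3933 = 3^2 × 19 × 23
LCM(2394, 2622, 6555, 3933) = 2 × 3^2 × 5 × 7 × 19 × 23 = 275310.
Cycles for period 2622: 275310 / 2622 = 105.

105 cycles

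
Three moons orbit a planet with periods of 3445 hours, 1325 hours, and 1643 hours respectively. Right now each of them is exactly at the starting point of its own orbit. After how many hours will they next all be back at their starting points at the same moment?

533975 hours

We need the least common multiple of the intervals.
3445 = 5 × 13 × 53
1325 = 5^2 × 53
1643 = 31 × 53
LCM(3445, 1325, 1643) = 5^2 × 13 × 31 × 53 = 533975.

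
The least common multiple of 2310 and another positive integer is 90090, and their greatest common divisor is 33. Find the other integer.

gcd × lcm = product of the two integers, so the other integer is (33 × 90090) / 2310 = 1287.

1287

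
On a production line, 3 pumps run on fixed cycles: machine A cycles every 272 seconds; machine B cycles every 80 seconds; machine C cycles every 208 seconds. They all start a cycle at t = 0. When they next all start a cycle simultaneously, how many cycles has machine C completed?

85 cycles

The first common completion time is the LCM of the periods.
272 = 2^4 × 17
80 = 2^4 × 5
208 = 2^4 × 13
LCM(272, 80, 208) = 2^4 × 5 × 13 × 17 = 17680.
Cycles for period 208: 17680 / 208 = 85.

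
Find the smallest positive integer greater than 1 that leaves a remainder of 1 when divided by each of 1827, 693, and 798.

763687

N − 1 must be a common multiple of 1827, 693, and 798.
1827 = 3^2 × 7 × 29
693 = 3^2 × 7 × 11
798 = 2 × 3 × 7 × 19
LCM(1827, 693, 798) = 2 × 3^2 × 7 × 11 × 19 × 29 = 763686.
Smallest N > 1 is LCM + 1 = 763686 + 1 = 763687.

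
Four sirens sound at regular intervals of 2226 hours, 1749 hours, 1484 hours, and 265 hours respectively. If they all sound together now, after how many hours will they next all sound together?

The first simultaneous occurrence is after LCM of the individual periods.
2226 = 2 × 3 × 7 × 53
1749 = 3 × 11 × 53
1484 = 2^2 × 7 × 53
265 = 5 × 53
LCM(2226, 1749, 1484, 265) = 2^2 × 3 × 5 × 7 × 11 × 53 = 244860.

244860 hours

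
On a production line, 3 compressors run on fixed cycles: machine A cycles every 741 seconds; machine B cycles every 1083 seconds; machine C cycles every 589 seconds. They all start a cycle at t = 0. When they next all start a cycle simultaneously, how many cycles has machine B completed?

403 cycles

They are all back at their starting positions together after one LCM of the periods.
741 = 3 × 13 × 19
1083 = 3 × 19^2
589 = 19 × 31
LCM(741, 1083, 589) = 3 × 13 × 19^2 × 31 = 436449.
Cycles for period 1083: 436449 / 1083 = 403.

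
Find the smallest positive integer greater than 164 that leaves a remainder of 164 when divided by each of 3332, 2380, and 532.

N − 164 must be a common multiple of 3332, 2380, and 532.
3332 = 2^2 × 7^2 × 17
2380 = 2^2 × 5 × 7 × 17
532 = 2^2 × 7 × 19
LCM(3332, 2380, 532) = 2^2 × 5 × 7^2 × 17 × 19 = 316540.
Smallest N > 164 is LCM + 164 = 316540 + 164 = 316704.

316704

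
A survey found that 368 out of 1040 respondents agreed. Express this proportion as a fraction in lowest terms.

368 = 2^4 × 23
1040 = 2^4 × 5 × 13
gcd(368, 1040) = 2^4 = 16.
Divide numerator and denominator by 16: 368/1040 = 23/65.

23/65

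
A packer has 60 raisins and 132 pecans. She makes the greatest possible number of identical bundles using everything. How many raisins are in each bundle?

Number of bundles = gcd(60, 132).
60 = 2^2 × 3 × 5
132 = 2^2 × 3 × 11
gcd(60, 132) = 2^2 × 3 = 12.
raisins per bundle = 60 / 12 = 5.

5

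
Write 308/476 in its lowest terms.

308 = 2^2 × 7 × 11
476 = 2^2 × 7 × 17
gcd(308, 476) = 2^2 × 7 = 28.
Divide numerator and denominator by 28: 308/476 = 11/17.

11/17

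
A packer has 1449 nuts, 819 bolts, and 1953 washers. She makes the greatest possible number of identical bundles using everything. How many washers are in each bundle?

Number of bundles = gcd(1449, 819, 1953).
1449 = 3^2 × 7 × 23
819 = 3^2 × 7 × 13
1953 = 3^2 × 7 × 31
gcd(1449, 819, 1953) = 3^2 × 7 = 63.
washers per bundle = 1953 / 63 = 31.

31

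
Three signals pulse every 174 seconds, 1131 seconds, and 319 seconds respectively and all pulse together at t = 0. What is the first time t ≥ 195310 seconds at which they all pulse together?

199056 seconds

Joint pulses occur at multiples of LCM(174, 1131, 319).
174 = 2 × 3 × 29
1131 = 3 × 13 × 29
319 = 11 × 29
LCM(174, 1131, 319) = 2 × 3 × 11 × 13 × 29 = 24882.
Smallest multiple of 24882 that is ≥ 195310: ⌈195310/24882⌉ × 24882 = 8 × 24882 = 199056.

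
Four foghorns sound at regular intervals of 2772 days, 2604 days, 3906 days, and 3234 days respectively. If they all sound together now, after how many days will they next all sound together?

601524 days

They coincide at every common multiple of the periods; the first is the LCM.
2772 = 2^2 × 3^2 × 7 × 11
2604 = 2^2 × 3 × 7 × 31
3906 = 2 × 3^2 × 7 × 31
3234 = 2 × 3 × 7^2 × 11
LCM(2772, 2604, 3906, 3234) = 2^2 × 3^2 × 7^2 × 11 × 31 = 601524.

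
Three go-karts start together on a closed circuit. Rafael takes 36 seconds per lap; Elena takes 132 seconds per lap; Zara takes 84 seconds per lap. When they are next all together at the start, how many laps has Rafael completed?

77 laps

All finish a whole number of cycles simultaneously at t = LCM of the periods.
36 = 2^2 × 3^2
132 = 2^2 × 3 × 11
84 = 2^2 × 3 × 7
LCM(36, 132, 84) = 2^2 × 3^2 × 7 × 11 = 2772.
Laps for period 36: 2772 / 36 = 77.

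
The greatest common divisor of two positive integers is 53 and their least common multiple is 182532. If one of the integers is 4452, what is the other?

2173

For two integers, gcd × lcm = product, so the other is (53 × 182532) / 4452 = 9674196 / 4452 = 2173.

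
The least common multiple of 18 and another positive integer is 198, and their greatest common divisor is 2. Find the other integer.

gcd × lcm = product of the two integers, so the other integer is (2 × 198) / 18 = 22.

22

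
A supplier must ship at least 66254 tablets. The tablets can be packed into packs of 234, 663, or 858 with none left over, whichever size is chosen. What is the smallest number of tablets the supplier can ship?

The number of tablets must be a common multiple of 234, 663, and 858, so a multiple of their LCM.
234 = 2 × 3^2 × 13
663 = 3 × 13 × 17
858 = 2 × 3 × 11 × 13
LCM(234, 663, 858) = 2 × 3^2 × 11 × 13 × 17 = 43758.
Smallest multiple of 43758 that is ≥ 66254: ⌈66254/43758⌉ × 43758 = 2 × 43758 = 87516.

87516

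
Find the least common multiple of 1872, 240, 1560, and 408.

159120

1872 = 2^4 × 3^2 × 13
240 = 2^4 × 3 × 5
1560 = 2^3 × 3 × 5 × 13
408 = 2^3 × 3 × 17
LCM(1872, 240, 1560, 408) = 2^4 × 3^2 × 5 × 13 × 17 = 159120.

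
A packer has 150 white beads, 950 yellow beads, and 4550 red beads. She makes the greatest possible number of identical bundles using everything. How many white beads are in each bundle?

Number of bundles = gcd(150, 950, 4550).
150 = 2 × 3 × 5^2
950 = 2 × 5^2 × 19
4550 = 2 × 5^2 × 7 × 13
gcd(150, 950, 4550) = 2 × 5^2 = 50.
white beads per bundle = 150 / 50 = 3.

3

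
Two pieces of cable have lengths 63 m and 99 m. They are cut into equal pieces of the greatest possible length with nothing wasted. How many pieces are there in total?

18

Piece length = gcd(63, 99).
63 = 3^2 × 7
99 = 3^2 × 11
gcd(63, 99) = 3^2 = 9.
Total pieces = 63/9 + 99/9 = 7 + 11 = 18.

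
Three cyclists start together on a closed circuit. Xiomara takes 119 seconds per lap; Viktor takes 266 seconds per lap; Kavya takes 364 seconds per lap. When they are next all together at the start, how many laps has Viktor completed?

All finish a whole number of cycles simultaneously at t = LCM of the periods.
119 = 7 × 17
266 = 2 × 7 × 19
364 = 2^2 × 7 × 13
LCM(119, 266, 364) = 2^2 × 7 × 13 × 17 × 19 = 117572.
Laps for period 266: 117572 / 266 = 442.

442 laps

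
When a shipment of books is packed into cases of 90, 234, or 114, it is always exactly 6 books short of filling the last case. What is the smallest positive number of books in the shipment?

22224

Being 6 short of a full case of size k means N ≡ −6 (mod k), i.e. N + 6 is a multiple of each size.
90 = 2 × 3^2 × 5
234 = 2 × 3^2 × 13
114 = 2 × 3 × 19
LCM(90, 234, 114) = 2 × 3^2 × 5 × 13 × 19 = 22230.
Smallest positive N is 22230 − 6 = 22224.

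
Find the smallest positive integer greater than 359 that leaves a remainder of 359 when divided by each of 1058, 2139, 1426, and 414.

N − 359 must be a common multiple of 1058, 2139, 1426, and 414.
1058 = 2 × 23^2
2139 = 3 × 23 × 31
1426 = 2 × 23 × 31
414 = 2 × 3^2 × 23
LCM(1058, 2139, 1426, 414) = 2 × 3^2 × 23^2 × 31 = 295182.
Smallest N > 359 is LCM + 359 = 295182 + 359 = 295541.

295541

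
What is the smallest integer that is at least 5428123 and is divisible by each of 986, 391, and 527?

5624144

The integer must be a common multiple of 986, 391, and 527, so a multiple of their LCM.
986 = 2 × 17 × 29
391 = 17 × 23
527 = 17 × 31
LCM(986, 391, 527) = 2 × 17 × 23 × 29 × 31 = 703018.
Smallest multiple of 703018 that is ≥ 5428123: ⌈5428123/703018⌉ × 703018 = 8 × 703018 = 5624144.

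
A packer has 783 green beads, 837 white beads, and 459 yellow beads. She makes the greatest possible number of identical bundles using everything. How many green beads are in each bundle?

29

Number of bundles = gcd(783, 837, 459).
783 = 3^3 × 29
837 = 3^3 × 31
459 = 3^3 × 17
gcd(783, 837, 459) = 3^3 = 27.
green beads per bundle = 783 / 27 = 29.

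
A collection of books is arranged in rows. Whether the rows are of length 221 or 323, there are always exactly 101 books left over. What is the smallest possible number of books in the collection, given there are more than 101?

4300

N − 101 must be a common multiple of 221 and 323.
221 = 13 × 17
323 = 17 × 19
LCM(221, 323) = 13 × 17 × 19 = 4199.
Smallest N > 101 is LCM + 101 = 4199 + 101 = 4300.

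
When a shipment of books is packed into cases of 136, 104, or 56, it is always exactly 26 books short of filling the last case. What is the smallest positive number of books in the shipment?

Being 26 short of a full case of size k means N ≡ −26 (mod k), i.e. N + 26 is a multiple of each size.
136 = 2^3 × 17
104 = 2^3 × 13
56 = 2^3 × 7
LCM(136, 104, 56) = 2^3 × 7 × 13 × 17 = 12376.
Smallest positive N is 12376 − 26 = 12350.

12350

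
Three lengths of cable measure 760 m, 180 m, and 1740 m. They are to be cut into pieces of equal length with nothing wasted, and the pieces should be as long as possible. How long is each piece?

Each piece length must divide every original length, so the longest possible is gcd(760, 180, 1740).
760 = 2^3 × 5 × 19
180 = 2^2 × 3^2 × 5
1740 = 2^2 × 3 × 5 × 29
gcd(760, 180, 1740) = 2^2 × 5 = 20.

20 m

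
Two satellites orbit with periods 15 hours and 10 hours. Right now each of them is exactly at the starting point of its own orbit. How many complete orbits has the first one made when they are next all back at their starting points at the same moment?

2 orbits

All finish a whole number of cycles simultaneously at t = LCM of the periods.
15 = 3 × 5
10 = 2 × 5
LCM(15, 10) = 2 × 3 × 5 = 30.
Orbits for period 15: 30 / 15 = 2.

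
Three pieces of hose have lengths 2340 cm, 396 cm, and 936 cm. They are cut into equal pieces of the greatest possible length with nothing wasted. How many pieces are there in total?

Piece length = gcd(2340, 396, 936).
2340 = 2^2 × 3^2 × 5 × 13
396 = 2^2 × 3^2 × 11
936 = 2^3 × 3^2 × 13
gcd(2340, 396, 936) = 2^2 × 3^2 = 36.
Total pieces = 2340/36 + 396/36 + 936/36 = 65 + 11 + 26 = 102.

102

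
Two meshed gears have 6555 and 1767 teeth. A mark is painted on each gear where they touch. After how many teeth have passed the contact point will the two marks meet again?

We need the least common multiple of the intervals.
6555 = 3 × 5 × 19 × 23
1767 = 3 × 19 × 31
LCM(6555, 1767) = 3 × 5 × 19 × 23 × 31 = 203205.

203205 teeth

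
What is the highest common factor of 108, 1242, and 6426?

54

108 = 2^2 × 3^3
1242 = 2 × 3^3 × 23
6426 = 2 × 3^3 × 7 × 17
gcd(108, 1242, 6426) = 2 × 3^3 = 54.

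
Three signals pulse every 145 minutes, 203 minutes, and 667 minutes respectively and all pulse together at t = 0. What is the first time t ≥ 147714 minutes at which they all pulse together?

163415 minutes

Joint pulses occur at multiples of LCM(145, 203, 667).
145 = 5 × 29
203 = 7 × 29
667 = 23 × 29
LCM(145, 203, 667) = 5 × 7 × 23 × 29 = 23345.
Smallest multiple of 23345 that is ≥ 147714: ⌈147714/23345⌉ × 23345 = 7 × 23345 = 163415.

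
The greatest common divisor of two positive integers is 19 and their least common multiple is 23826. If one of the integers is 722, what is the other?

For two integers, gcd × lcm = product, so the other is (19 × 23826) / 722 = 452694 / 722 = 627.

627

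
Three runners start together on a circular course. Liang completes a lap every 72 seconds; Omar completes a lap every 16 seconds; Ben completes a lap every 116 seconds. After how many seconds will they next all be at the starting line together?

They coincide at every common multiple of the periods; the first is the LCM.
72 = 2^3 × 3^2
16 = 2^4
116 = 2^2 × 29
LCM(72, 16, 116) = 2^4 × 3^2 × 29 = 4176.

4176 seconds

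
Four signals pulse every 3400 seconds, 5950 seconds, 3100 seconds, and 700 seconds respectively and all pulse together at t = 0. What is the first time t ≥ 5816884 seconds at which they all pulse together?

5902400 seconds

Joint pulses occur at multiples of LCM(3400, 5950, 3100, 700).
3400 = 2^3 × 5^2 × 17
5950 = 2 × 5^2 × 7 × 17
3100 = 2^2 × 5^2 × 31
700 = 2^2 × 5^2 × 7
LCM(3400, 5950, 3100, 700) = 2^3 × 5^2 × 7 × 17 × 31 = 737800.
Smallest multiple of 737800 that is ≥ 5816884: ⌈5816884/737800⌉ × 737800 = 8 × 737800 = 5902400.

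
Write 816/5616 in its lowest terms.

816 = 2^4 × 3 × 17
5616 = 2^4 × 3^3 × 13
gcd(816, 5616) = 2^4 × 3 = 48.
Divide numerator and denominator by 48: 816/5616 = 17/117.

17/117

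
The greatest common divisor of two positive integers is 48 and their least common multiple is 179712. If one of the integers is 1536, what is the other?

For two integers, gcd × lcm = product, so the other is (48 × 179712) / 1536 = 8626176 / 1536 = 5616.

5616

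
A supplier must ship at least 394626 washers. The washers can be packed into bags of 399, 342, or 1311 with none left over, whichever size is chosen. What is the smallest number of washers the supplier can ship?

440496

The number of washers must be a common multiple of 399, 342, and 1311, so a multiple of their LCM.
399 = 3 × 7 × 19
342 = 2 × 3^2 × 19
1311 = 3 × 19 × 23
LCM(399, 342, 1311) = 2 × 3^2 × 7 × 19 × 23 = 55062.
Smallest multiple of 55062 that is ≥ 394626: ⌈394626/55062⌉ × 55062 = 8 × 55062 = 440496.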